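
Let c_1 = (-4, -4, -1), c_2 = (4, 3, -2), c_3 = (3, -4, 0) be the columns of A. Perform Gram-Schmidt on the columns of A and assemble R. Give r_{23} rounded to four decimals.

c_1 = (-4, -4, -1); ‖c_1‖ = 5.7446, so q_1 = (-0.6963, -0.6963, -0.1741).
q_1·c_2 = (-0.6963)·4 + (-0.6963)·3 + (-0.1741)·(-2) = -4.5260.
u_2 = c_2 + 4.5260·q_1 = (0.8485, -0.1515, -2.7879).
‖u_2‖ = 2.9181, so q_2 = (0.2908, -0.0519, -0.9554).
r_{23} = q_2·c_3 = 1.0800.

r_{23} = 1.0800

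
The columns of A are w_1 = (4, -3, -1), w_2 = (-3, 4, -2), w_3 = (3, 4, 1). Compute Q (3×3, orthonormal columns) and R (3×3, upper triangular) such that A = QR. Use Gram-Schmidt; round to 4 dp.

w_1 = (4, -3, -1); ‖w_1‖ = 5.0990, so q_1 = (0.7845, -0.5883, -0.1961).
q_1·w_2 = 0.7845·(-3) + (-0.5883)·4 + (-0.1961)·(-2) = -4.3146.
u_2 = w_2 + 4.3146·q_1 = (0.3846, 1.4615, -2.8462).
‖u_2‖ = 3.2225, so q_2 = (0.1194, 0.4535, -0.8832).
q_1·w_3 = 0.7845·3 + (-0.5883)·4 + (-0.1961)·1 = -0.1961; q_2·w_3 = 0.1194·3 + 0.4535·4 + (-0.8832)·1 = 1.2890.
u_3 = w_3 + 0.1961·q_1 − 1.2890·q_2 = (3.0000, 3.3000, 2.1000).
‖u_3‖ = 4.9295, so q_3 = (0.6086, 0.6694, 0.4260).

Q = [[0.7845, 0.1194, 0.6086], [-0.5883, 0.4535, 0.6694], [-0.1961, -0.8832, 0.4260]], R = [[5.0990, -4.3146, -0.1961], [0.0000, 3.2225, 1.2890], [0.0000, 0.0000, 4.9295]]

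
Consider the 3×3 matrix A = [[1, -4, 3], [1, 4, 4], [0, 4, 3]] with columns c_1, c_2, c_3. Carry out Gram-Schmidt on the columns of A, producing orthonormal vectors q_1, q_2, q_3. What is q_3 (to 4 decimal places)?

q_3 = (0.4082, -0.4082, 0.8165)

c_1 = (1, 1, 0); ‖c_1‖ = 1.4142, so q_1 = (0.7071, 0.7071, 0.0000).
q_1·c_2 = 0.7071·(-4) + 0.7071·4 + 0.0000·4 = 0.0000.
u_2 = c_2 + 0.0000·q_1 = (-4.0000, 4.0000, 4.0000).
‖u_2‖ = 6.9282, so q_2 = (-0.5774, 0.5774, 0.5774).
q_1·c_3 = 0.7071·3 + 0.7071·4 + 0.0000·3 = 4.9497; q_2·c_3 = (-0.5774)·3 + 0.5774·4 + 0.5774·3 = 2.3094.
u_3 = c_3 − 4.9497·q_1 − 2.3094·q_2 = (0.8333, -0.8333, 1.6667).
‖u_3‖ = 2.0412, so q_3 = (0.4082, -0.4082, 0.8165).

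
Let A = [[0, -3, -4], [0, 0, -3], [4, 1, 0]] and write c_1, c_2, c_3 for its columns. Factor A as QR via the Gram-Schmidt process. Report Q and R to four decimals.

Q = [[0.0000, -1.0000, 0.0000], [0.0000, 0.0000, -1.0000], [1.0000, 0.0000, 0.0000]], R = [[4.0000, 1.0000, 0.0000], [0.0000, 3.0000, 4.0000], [0.0000, 0.0000, 3.0000]]

c_1 = (0, 0, 4); ‖c_1‖ = 4.0000, so e_1 = (0.0000, 0.0000, 1.0000).
e_1·c_2 = 0.0000·(-3) + 0.0000·0 + 1.0000·1 = 1.0000.
u_2 = c_2 − 1.0000·e_1 = (-3.0000, 0.0000, 0.0000).
‖u_2‖ = 3.0000, so e_2 = (-1.0000, 0.0000, 0.0000).
e_1·c_3 = 0.0000·(-4) + 0.0000·(-3) + 1.0000·0 = 0.0000; e_2·c_3 = (-1.0000)·(-4) + 0.0000·(-3) + 0.0000·0 = 4.0000.
u_3 = c_3 + 0.0000·e_1 − 4.0000·e_2 = (0.0000, -3.0000, 0.0000).
‖u_3‖ = 3.0000, so e_3 = (0.0000, -1.0000, 0.0000).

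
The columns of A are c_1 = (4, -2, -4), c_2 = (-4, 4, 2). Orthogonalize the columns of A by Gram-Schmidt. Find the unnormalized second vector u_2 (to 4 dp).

c_1 = (4, -2, -4); ‖c_1‖ = 6.0000, so q_1 = (0.6667, -0.3333, -0.6667).
q_1·c_2 = 0.6667·(-4) + (-0.3333)·4 + (-0.6667)·2 = -5.3333.
u_2 = c_2 + 5.3333·q_1 = (-0.4444, 2.2222, -1.5556).

u_2 = (-0.4444, 2.2222, -1.5556)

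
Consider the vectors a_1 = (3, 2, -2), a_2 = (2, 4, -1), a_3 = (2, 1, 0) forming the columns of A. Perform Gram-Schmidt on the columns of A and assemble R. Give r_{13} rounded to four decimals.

a_1 = (3, 2, -2); ‖a_1‖ = 4.1231, so e_1 = (0.7276, 0.4851, -0.4851).
r_{13} = e_1·a_3 = 1.9403.

r_{13} = 1.9403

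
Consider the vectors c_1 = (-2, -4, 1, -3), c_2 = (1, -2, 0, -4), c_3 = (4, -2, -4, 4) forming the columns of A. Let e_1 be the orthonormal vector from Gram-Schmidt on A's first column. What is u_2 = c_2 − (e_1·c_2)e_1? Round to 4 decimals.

u_2 = (2.2000, 0.4000, -0.6000, -2.2000)

e_1 = c_1/‖c_1‖ = (-2, -4, 1, -3)/5.4772 = (-0.3651, -0.7303, 0.1826, -0.5477).
r_{12} = e_1·c_2 = 3.2863.
u_2 = c_2 − 3.2863·e_1 = (2.2000, 0.4000, -0.6000, -2.2000).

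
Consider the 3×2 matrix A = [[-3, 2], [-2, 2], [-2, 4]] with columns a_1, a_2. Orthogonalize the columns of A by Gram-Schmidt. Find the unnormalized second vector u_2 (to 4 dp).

u_2 = (-1.1765, -0.1176, 1.8824)

a_1 = (-3, -2, -2); ‖a_1‖ = 4.1231, so q_1 = (-0.7276, -0.4851, -0.4851).
q_1·a_2 = (-0.7276)·2 + (-0.4851)·2 + (-0.4851)·4 = -4.3656.
u_2 = a_2 + 4.3656·q_1 = (-1.1765, -0.1176, 1.8824).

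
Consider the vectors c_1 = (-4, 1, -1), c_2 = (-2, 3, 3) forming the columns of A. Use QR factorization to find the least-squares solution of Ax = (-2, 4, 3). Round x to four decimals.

x = (-0.0060, 1.1386)

q_1 = c_1/‖c_1‖ = (-4, 1, -1)/4.2426 = (-0.9428, 0.2357, -0.2357).
r_{12} = q_1·c_2 = 1.8856.
u_2 = c_2 − 1.8856·q_1 = (-0.2222, 2.5556, 3.4444).
‖u_2‖ = 4.2947, so q_2 = (-0.0517, 0.5950, 0.8020).
Qᵀb = (2.1213, 4.8897).
Back-substitute: x_2 = 4.8897/4.2947 = 1.1386.
x_1 = (2.1213 − 1.8856·1.1386)/4.2426 = -0.0060.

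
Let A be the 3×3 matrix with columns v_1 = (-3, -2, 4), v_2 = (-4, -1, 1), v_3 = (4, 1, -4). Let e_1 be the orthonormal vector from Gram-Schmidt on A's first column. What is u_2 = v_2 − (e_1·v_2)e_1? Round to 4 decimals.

u_2 = (-2.1379, 0.2414, -1.4828)

v_1 = (-3, -2, 4); ‖v_1‖ = 5.3852, so e_1 = (-0.5571, -0.3714, 0.7428).
e_1·v_2 = (-0.5571)·(-4) + (-0.3714)·(-1) + 0.7428·1 = 3.3425.
u_2 = v_2 − 3.3425·e_1 = (-2.1379, 0.2414, -1.4828).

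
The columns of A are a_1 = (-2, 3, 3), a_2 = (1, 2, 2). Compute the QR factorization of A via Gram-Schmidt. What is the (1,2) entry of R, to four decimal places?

a_1 = (-2, 3, 3); ‖a_1‖ = 4.6904, so q_1 = (-0.4264, 0.6396, 0.6396).
r_{12} = q_1·a_2 = 2.1320.

r_{12} = 2.1320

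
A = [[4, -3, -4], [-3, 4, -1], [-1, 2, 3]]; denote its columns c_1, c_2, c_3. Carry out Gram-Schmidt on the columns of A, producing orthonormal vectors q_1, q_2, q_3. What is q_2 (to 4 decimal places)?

q_2 = (0.5774, 0.5774, 0.5774)

q_1 = c_1/‖c_1‖ = (4, -3, -1)/5.0990 = (0.7845, -0.5883, -0.1961).
r_{12} = q_1·c_2 = -5.0990.
u_2 = c_2 + 5.0990·q_1 = (1.0000, 1.0000, 1.0000).
‖u_2‖ = 1.7321, so q_2 = (0.5774, 0.5774, 0.5774).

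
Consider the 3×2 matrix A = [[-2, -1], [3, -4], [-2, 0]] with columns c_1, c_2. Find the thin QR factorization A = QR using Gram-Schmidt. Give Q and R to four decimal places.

c_1 = (-2, 3, -2); ‖c_1‖ = 4.1231, so e_1 = (-0.4851, 0.7276, -0.4851).
e_1·c_2 = (-0.4851)·(-1) + 0.7276·(-4) + (-0.4851)·0 = -2.4254.
u_2 = c_2 + 2.4254·e_1 = (-2.1765, -2.2353, -1.1765).
‖u_2‖ = 3.3343, so e_2 = (-0.6527, -0.6704, -0.3528).

Q = [[-0.4851, -0.6527], [0.7276, -0.6704], [-0.4851, -0.3528]], R = [[4.1231, -2.4254], [0.0000, 3.3343]]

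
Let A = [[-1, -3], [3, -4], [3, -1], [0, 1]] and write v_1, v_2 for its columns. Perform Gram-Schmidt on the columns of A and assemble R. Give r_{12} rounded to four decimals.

v_1 = (-1, 3, 3, 0); ‖v_1‖ = 4.3589, so e_1 = (-0.2294, 0.6882, 0.6882, 0.0000).
r_{12} = e_1·v_2 = -2.7530.

r_{12} = -2.7530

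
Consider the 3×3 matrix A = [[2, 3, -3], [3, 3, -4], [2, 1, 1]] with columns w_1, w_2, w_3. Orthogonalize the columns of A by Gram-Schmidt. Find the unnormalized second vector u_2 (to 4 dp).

w_1 = (2, 3, 2); ‖w_1‖ = 4.1231, so e_1 = (0.4851, 0.7276, 0.4851).
e_1·w_2 = 0.4851·3 + 0.7276·3 + 0.4851·1 = 4.1231.
u_2 = w_2 − 4.1231·e_1 = (1.0000, 0.0000, -1.0000).

u_2 = (1.0000, 0.0000, -1.0000)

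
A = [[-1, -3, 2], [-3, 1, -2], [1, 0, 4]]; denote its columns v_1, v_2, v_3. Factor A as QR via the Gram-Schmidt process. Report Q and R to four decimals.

e_1 = v_1/‖v_1‖ = (-1, -3, 1)/3.3166 = (-0.3015, -0.9045, 0.3015).
r_{12} = e_1·v_2 = 0.0000.
u_2 = v_2 + 0.0000·e_1 = (-3.0000, 1.0000, 0.0000).
‖u_2‖ = 3.1623, so e_2 = (-0.9487, 0.3162, 0.0000).
r_{13} = e_1·v_3 = 2.4121; r_{23} = e_2·v_3 = -2.5298.
u_3 = v_3 − 2.4121·e_1 + 2.5298·e_2 = (0.3273, 0.9818, 3.2727).
‖u_3‖ = 3.4325, so e_3 = (0.0953, 0.2860, 0.9535).

Q = [[-0.3015, -0.9487, 0.0953], [-0.9045, 0.3162, 0.2860], [0.3015, 0.0000, 0.9535]], R = [[3.3166, 0.0000, 2.4121], [0.0000, 3.1623, -2.5298], [0.0000, 0.0000, 3.4325]]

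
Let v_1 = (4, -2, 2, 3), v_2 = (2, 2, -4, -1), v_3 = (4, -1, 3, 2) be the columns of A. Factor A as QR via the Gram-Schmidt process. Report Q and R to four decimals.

v_1 = (4, -2, 2, 3); ‖v_1‖ = 5.7446, so e_1 = (0.6963, -0.3482, 0.3482, 0.5222).
e_1·v_2 = 0.6963·2 + (-0.3482)·2 + 0.3482·(-4) + 0.5222·(-1) = -1.2185.
u_2 = v_2 + 1.2185·e_1 = (2.8485, 1.5758, -3.5758, -0.3636).
‖u_2‖ = 4.8492, so e_2 = (0.5874, 0.3249, -0.7374, -0.0750).
e_1·v_3 = 0.6963·4 + (-0.3482)·(-1) + 0.3482·3 + 0.5222·2 = 5.2223; e_2·v_3 = 0.5874·4 + 0.3249·(-1) + (-0.7374)·3 + (-0.0750)·2 = -0.3374.
u_3 = v_3 − 5.2223·e_1 + 0.3374·e_2 = (0.5619, 0.9278, 0.9330, -0.7526).
‖u_3‖ = 1.6166, so e_3 = (0.3476, 0.5739, 0.5771, -0.4655).

Q = [[0.6963, 0.5874, 0.3476], [-0.3482, 0.3249, 0.5739], [0.3482, -0.7374, 0.5771], [0.5222, -0.0750, -0.4655]], R = [[5.7446, -1.2185, 5.2223], [0.0000, 4.8492, -0.3374], [0.0000, 0.0000, 1.6166]]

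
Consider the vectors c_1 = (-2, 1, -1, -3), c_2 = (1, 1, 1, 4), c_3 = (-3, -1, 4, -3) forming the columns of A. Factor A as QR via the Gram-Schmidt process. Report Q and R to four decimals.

Q = [[-0.5164, -0.3558, -0.3947], [0.2582, 0.7937, -0.1531], [-0.2582, 0.0274, 0.9016], [-0.7746, 0.4926, -0.0884]], R = [[3.8730, -3.6148, 2.5820], [0.0000, 2.4358, -1.0948], [0.0000, 0.0000, 5.2091]]

c_1 = (-2, 1, -1, -3); ‖c_1‖ = 3.8730, so q_1 = (-0.5164, 0.2582, -0.2582, -0.7746).
q_1·c_2 = (-0.5164)·1 + 0.2582·1 + (-0.2582)·1 + (-0.7746)·4 = -3.6148.
u_2 = c_2 + 3.6148·q_1 = (-0.8667, 1.9333, 0.0667, 1.2000).
‖u_2‖ = 2.4358, so q_2 = (-0.3558, 0.7937, 0.0274, 0.4926).
q_1·c_3 = (-0.5164)·(-3) + 0.2582·(-1) + (-0.2582)·4 + (-0.7746)·(-3) = 2.5820; q_2·c_3 = (-0.3558)·(-3) + 0.7937·(-1) + 0.0274·4 + 0.4926·(-3) = -1.0948.
u_3 = c_3 − 2.5820·q_1 + 1.0948·q_2 = (-2.0562, -0.7978, 4.6966, -0.4607).
‖u_3‖ = 5.2091, so q_3 = (-0.3947, -0.1531, 0.9016, -0.0884).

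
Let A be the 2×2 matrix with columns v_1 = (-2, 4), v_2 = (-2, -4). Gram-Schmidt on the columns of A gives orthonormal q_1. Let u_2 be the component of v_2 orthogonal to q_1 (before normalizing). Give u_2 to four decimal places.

u_2 = (-3.2000, -1.6000)

v_1 = (-2, 4); ‖v_1‖ = 4.4721, so q_1 = (-0.4472, 0.8944).
q_1·v_2 = (-0.4472)·(-2) + 0.8944·(-4) = -2.6833.
u_2 = v_2 + 2.6833·q_1 = (-3.2000, -1.6000).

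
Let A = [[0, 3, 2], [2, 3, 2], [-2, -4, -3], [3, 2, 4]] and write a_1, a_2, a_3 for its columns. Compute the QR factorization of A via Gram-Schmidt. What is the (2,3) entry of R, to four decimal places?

r_{23} = 1.6082

q_1 = a_1/‖a_1‖ = (0, 2, -2, 3)/4.1231 = (0.0000, 0.4851, -0.4851, 0.7276).
r_{12} = q_1·a_2 = 4.8507.
u_2 = a_2 − 4.8507·q_1 = (3.0000, 0.6471, -1.6471, -1.5294).
‖u_2‖ = 3.8040, so q_2 = (0.7886, 0.1701, -0.4330, -0.4021).
r_{23} = q_2·a_3 = 1.6082.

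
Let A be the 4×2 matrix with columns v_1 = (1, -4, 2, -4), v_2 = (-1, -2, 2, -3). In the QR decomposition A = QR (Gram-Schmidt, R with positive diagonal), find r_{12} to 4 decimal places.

q_1 = v_1/‖v_1‖ = (1, -4, 2, -4)/6.0828 = (0.1644, -0.6576, 0.3288, -0.6576).
r_{12} = q_1·v_2 = 3.7812.

r_{12} = 3.7812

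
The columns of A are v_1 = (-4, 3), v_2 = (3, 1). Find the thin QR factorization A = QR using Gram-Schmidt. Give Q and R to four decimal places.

q_1 = v_1/‖v_1‖ = (-4, 3)/5.0000 = (-0.8000, 0.6000).
r_{12} = q_1·v_2 = -1.8000.
u_2 = v_2 + 1.8000·q_1 = (1.5600, 2.0800).
‖u_2‖ = 2.6000, so q_2 = (0.6000, 0.8000).

Q = [[-0.8000, 0.6000], [0.6000, 0.8000]], R = [[5.0000, -1.8000], [0.0000, 2.6000]]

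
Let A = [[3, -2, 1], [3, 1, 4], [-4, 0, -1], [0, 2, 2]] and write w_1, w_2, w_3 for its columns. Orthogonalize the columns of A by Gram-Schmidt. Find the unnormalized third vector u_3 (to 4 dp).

u_3 = (0.8485, 1.2121, 1.5455, 0.2424)

w_1 = (3, 3, -4, 0); ‖w_1‖ = 5.8310, so e_1 = (0.5145, 0.5145, -0.6860, 0.0000).
e_1·w_2 = 0.5145·(-2) + 0.5145·1 + (-0.6860)·0 + 0.0000·2 = -0.5145.
u_2 = w_2 + 0.5145·e_1 = (-1.7353, 1.2647, -0.3529, 2.0000).
‖u_2‖ = 2.9556, so e_2 = (-0.5871, 0.4279, -0.1194, 0.6767).
e_1·w_3 = 0.5145·1 + 0.5145·4 + (-0.6860)·(-1) + 0.0000·2 = 3.2585; e_2·w_3 = (-0.5871)·1 + 0.4279·4 + (-0.1194)·(-1) + 0.6767·2 = 2.5973.
u_3 = w_3 − 3.2585·e_1 − 2.5973·e_2 = (0.8485, 1.2121, 1.5455, 0.2424).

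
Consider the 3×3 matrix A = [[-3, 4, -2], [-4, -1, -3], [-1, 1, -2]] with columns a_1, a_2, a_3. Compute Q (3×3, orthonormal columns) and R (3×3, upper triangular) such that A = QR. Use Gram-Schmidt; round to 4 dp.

a_1 = (-3, -4, -1); ‖a_1‖ = 5.0990, so e_1 = (-0.5883, -0.7845, -0.1961).
e_1·a_2 = (-0.5883)·4 + (-0.7845)·(-1) + (-0.1961)·1 = -1.7650.
u_2 = a_2 + 1.7650·e_1 = (2.9615, -2.3846, 0.6538).
‖u_2‖ = 3.8581, so e_2 = (0.7676, -0.6181, 0.1695).
e_1·a_3 = (-0.5883)·(-2) + (-0.7845)·(-3) + (-0.1961)·(-2) = 3.9223; e_2·a_3 = 0.7676·(-2) + (-0.6181)·(-3) + 0.1695·(-2) = -0.0199.
u_3 = a_3 − 3.9223·e_1 + 0.0199·e_2 = (0.3230, 0.0646, -1.2274).
‖u_3‖ = 1.2708, so e_3 = (0.2542, 0.0508, -0.9658).

Q = [[-0.5883, 0.7676, 0.2542], [-0.7845, -0.6181, 0.0508], [-0.1961, 0.1695, -0.9658]], R = [[5.0990, -1.7650, 3.9223], [0.0000, 3.8581, -0.0199], [0.0000, 0.0000, 1.2708]]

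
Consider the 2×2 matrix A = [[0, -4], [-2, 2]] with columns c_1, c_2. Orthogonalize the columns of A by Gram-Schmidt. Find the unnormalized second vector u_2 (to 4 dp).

u_2 = (-4.0000, 0.0000)

e_1 = c_1/‖c_1‖ = (0, -2)/2.0000 = (0.0000, -1.0000).
r_{12} = e_1·c_2 = -2.0000.
u_2 = c_2 + 2.0000·e_1 = (-4.0000, 0.0000).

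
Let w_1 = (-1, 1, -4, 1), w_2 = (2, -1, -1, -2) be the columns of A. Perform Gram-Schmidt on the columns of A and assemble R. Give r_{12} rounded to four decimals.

q_1 = w_1/‖w_1‖ = (-1, 1, -4, 1)/4.3589 = (-0.2294, 0.2294, -0.9177, 0.2294).
r_{12} = q_1·w_2 = -0.2294.

r_{12} = -0.2294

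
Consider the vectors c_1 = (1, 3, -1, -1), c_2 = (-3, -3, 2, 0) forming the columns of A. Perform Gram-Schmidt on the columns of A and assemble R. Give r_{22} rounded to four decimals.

r_{22} = 2.3805

q_1 = c_1/‖c_1‖ = (1, 3, -1, -1)/3.4641 = (0.2887, 0.8660, -0.2887, -0.2887).
r_{12} = q_1·c_2 = -4.0415.
u_2 = c_2 + 4.0415·q_1 = (-1.8333, 0.5000, 0.8333, -1.1667).
r_{22} = ‖u_2‖ = 2.3805.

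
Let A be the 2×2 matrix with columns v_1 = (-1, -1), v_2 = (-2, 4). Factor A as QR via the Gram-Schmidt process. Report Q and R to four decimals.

Q = [[-0.7071, -0.7071], [-0.7071, 0.7071]], R = [[1.4142, -1.4142], [0.0000, 4.2426]]

v_1 = (-1, -1); ‖v_1‖ = 1.4142, so q_1 = (-0.7071, -0.7071).
q_1·v_2 = (-0.7071)·(-2) + (-0.7071)·4 = -1.4142.
u_2 = v_2 + 1.4142·q_1 = (-3.0000, 3.0000).
‖u_2‖ = 4.2426, so q_2 = (-0.7071, 0.7071).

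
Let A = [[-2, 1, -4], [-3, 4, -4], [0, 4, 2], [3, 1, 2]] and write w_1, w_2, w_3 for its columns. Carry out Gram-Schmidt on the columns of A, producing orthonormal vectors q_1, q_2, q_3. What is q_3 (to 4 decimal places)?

w_1 = (-2, -3, 0, 3); ‖w_1‖ = 4.6904, so q_1 = (-0.4264, -0.6396, 0.0000, 0.6396).
q_1·w_2 = (-0.4264)·1 + (-0.6396)·4 + 0.0000·4 + 0.6396·1 = -2.3452.
u_2 = w_2 + 2.3452·q_1 = (0.0000, 2.5000, 4.0000, 2.5000).
‖u_2‖ = 5.3385, so q_2 = (0.0000, 0.4683, 0.7493, 0.4683).
q_1·w_3 = (-0.4264)·(-4) + (-0.6396)·(-4) + 0.0000·2 + 0.6396·2 = 5.5432; q_2·w_3 = 0.0000·(-4) + 0.4683·(-4) + 0.7493·2 + 0.4683·2 = 0.5620.
u_3 = w_3 − 5.5432·q_1 − 0.5620·q_2 = (-1.6364, -0.7177, 1.5789, -1.8086).
‖u_3‖ = 2.9928, so q_3 = (-0.5468, -0.2398, 0.5276, -0.6043).

q_3 = (-0.5468, -0.2398, 0.5276, -0.6043)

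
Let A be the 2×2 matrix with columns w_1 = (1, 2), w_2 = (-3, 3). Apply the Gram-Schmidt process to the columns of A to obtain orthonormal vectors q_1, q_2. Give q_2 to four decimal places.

q_2 = (-0.8944, 0.4472)

w_1 = (1, 2); ‖w_1‖ = 2.2361, so q_1 = (0.4472, 0.8944).
q_1·w_2 = 0.4472·(-3) + 0.8944·3 = 1.3416.
u_2 = w_2 − 1.3416·q_1 = (-3.6000, 1.8000).
‖u_2‖ = 4.0249, so q_2 = (-0.8944, 0.4472).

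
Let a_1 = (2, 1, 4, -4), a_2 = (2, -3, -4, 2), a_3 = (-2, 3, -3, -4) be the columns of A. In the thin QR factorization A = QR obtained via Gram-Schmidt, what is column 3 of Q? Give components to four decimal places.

q_3 = (-0.1563, 0.3398, -0.6592, -0.6524)

a_1 = (2, 1, 4, -4); ‖a_1‖ = 6.0828, so q_1 = (0.3288, 0.1644, 0.6576, -0.6576).
q_1·a_2 = 0.3288·2 + 0.1644·(-3) + 0.6576·(-4) + (-0.6576)·2 = -3.7812.
u_2 = a_2 + 3.7812·q_1 = (3.2432, -2.3784, -1.5135, -0.4865).
‖u_2‖ = 4.3247, so q_2 = (0.7499, -0.5500, -0.3500, -0.1125).
q_1·a_3 = 0.3288·(-2) + 0.1644·3 + 0.6576·(-3) + (-0.6576)·(-4) = 0.4932; q_2·a_3 = 0.7499·(-2) + (-0.5500)·3 + (-0.3500)·(-3) + (-0.1125)·(-4) = -1.6499.
u_3 = a_3 − 0.4932·q_1 + 1.6499·q_2 = (-0.9249, 2.0116, -3.9017, -3.8613).
‖u_3‖ = 5.9190, so q_3 = (-0.1563, 0.3398, -0.6592, -0.6524).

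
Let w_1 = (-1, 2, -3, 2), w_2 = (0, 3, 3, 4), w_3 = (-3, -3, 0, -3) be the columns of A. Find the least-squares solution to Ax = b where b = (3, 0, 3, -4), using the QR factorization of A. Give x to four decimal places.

x = (-1.3218, -0.4138, -0.6513)

e_1 = w_1/‖w_1‖ = (-1, 2, -3, 2)/4.2426 = (-0.2357, 0.4714, -0.7071, 0.4714).
r_{12} = e_1·w_2 = 1.1785.
u_2 = w_2 − 1.1785·e_1 = (0.2778, 2.4444, 3.8333, 3.4444).
‖u_2‖ = 5.7106, so e_2 = (0.0486, 0.4281, 0.6713, 0.6032).
r_{13} = e_1·w_3 = -2.1213; r_{23} = e_2·w_3 = -3.2396.
u_3 = w_3 + 2.1213·e_1 + 3.2396·e_2 = (-3.3424, -0.6133, 0.6746, -0.0460).
‖u_3‖ = 3.4648, so e_3 = (-0.9647, -0.1770, 0.1947, -0.0133).
Qᵀb = (-4.7140, -0.2529, -2.2568).
Back-substitute: x_3 = -2.2568/3.4648 = -0.6513.
x_2 = (-0.2529 + 3.2396·(-0.6513))/5.7106 = -0.4138.
x_1 = (-4.7140 − 1.1785·(-0.4138) + 2.1213·(-0.6513))/4.2426 = -1.3218.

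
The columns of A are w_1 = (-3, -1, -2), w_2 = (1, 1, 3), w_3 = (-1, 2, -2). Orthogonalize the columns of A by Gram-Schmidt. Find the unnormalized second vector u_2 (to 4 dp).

q_1 = w_1/‖w_1‖ = (-3, -1, -2)/3.7417 = (-0.8018, -0.2673, -0.5345).
r_{12} = q_1·w_2 = -2.6726.
u_2 = w_2 + 2.6726·q_1 = (-1.1429, 0.2857, 1.5714).

u_2 = (-1.1429, 0.2857, 1.5714)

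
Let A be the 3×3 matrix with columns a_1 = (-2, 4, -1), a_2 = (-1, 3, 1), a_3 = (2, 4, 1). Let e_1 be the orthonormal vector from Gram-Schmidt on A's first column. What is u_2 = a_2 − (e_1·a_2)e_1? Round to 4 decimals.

a_1 = (-2, 4, -1); ‖a_1‖ = 4.5826, so e_1 = (-0.4364, 0.8729, -0.2182).
e_1·a_2 = (-0.4364)·(-1) + 0.8729·3 + (-0.2182)·1 = 2.8368.
u_2 = a_2 − 2.8368·e_1 = (0.2381, 0.5238, 1.6190).

u_2 = (0.2381, 0.5238, 1.6190)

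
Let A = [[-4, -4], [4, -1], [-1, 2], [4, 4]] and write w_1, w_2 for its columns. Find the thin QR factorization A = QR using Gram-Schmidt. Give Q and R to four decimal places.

Q = [[-0.5714, -0.3898], [0.5714, -0.6482], [-0.1429, 0.5253], [0.5714, 0.3898]], R = [[7.0000, 3.7143], [0.0000, 4.8171]]

w_1 = (-4, 4, -1, 4); ‖w_1‖ = 7.0000, so e_1 = (-0.5714, 0.5714, -0.1429, 0.5714).
e_1·w_2 = (-0.5714)·(-4) + 0.5714·(-1) + (-0.1429)·2 + 0.5714·4 = 3.7143.
u_2 = w_2 − 3.7143·e_1 = (-1.8776, -3.1224, 2.5306, 1.8776).
‖u_2‖ = 4.8171, so e_2 = (-0.3898, -0.6482, 0.5253, 0.3898).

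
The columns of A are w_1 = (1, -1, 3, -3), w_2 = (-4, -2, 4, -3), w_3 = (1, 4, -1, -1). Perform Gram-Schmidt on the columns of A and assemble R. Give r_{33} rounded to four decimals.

w_1 = (1, -1, 3, -3); ‖w_1‖ = 4.4721, so q_1 = (0.2236, -0.2236, 0.6708, -0.6708).
q_1·w_2 = 0.2236·(-4) + (-0.2236)·(-2) + 0.6708·4 + (-0.6708)·(-3) = 4.2485.
u_2 = w_2 − 4.2485·q_1 = (-4.9500, -1.0500, 1.1500, -0.1500).
‖u_2‖ = 5.1913, so q_2 = (-0.9535, -0.2023, 0.2215, -0.0289).
q_1·w_3 = 0.2236·1 + (-0.2236)·4 + 0.6708·(-1) + (-0.6708)·(-1) = -0.6708; q_2·w_3 = (-0.9535)·1 + (-0.2023)·4 + 0.2215·(-1) + (-0.0289)·(-1) = -1.9552.
u_3 = w_3 + 0.6708·q_1 + 1.9552·q_2 = (-0.7143, 3.4545, -0.1169, -1.5065).
r_{33} = ‖u_3‖ = 3.8376.

r_{33} = 3.8376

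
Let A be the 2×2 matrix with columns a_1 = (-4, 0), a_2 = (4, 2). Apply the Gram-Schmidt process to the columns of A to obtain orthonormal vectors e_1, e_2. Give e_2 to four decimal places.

e_2 = (0.0000, 1.0000)

a_1 = (-4, 0); ‖a_1‖ = 4.0000, so e_1 = (-1.0000, 0.0000).
e_1·a_2 = (-1.0000)·4 + 0.0000·2 = -4.0000.
u_2 = a_2 + 4.0000·e_1 = (0.0000, 2.0000).
‖u_2‖ = 2.0000, so e_2 = (0.0000, 1.0000).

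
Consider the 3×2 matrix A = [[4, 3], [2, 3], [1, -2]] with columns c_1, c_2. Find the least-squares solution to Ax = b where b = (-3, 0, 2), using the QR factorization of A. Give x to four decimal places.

q_1 = c_1/‖c_1‖ = (4, 2, 1)/4.5826 = (0.8729, 0.4364, 0.2182).
r_{12} = q_1·c_2 = 3.4915.
u_2 = c_2 − 3.4915·q_1 = (-0.0476, 1.4762, -2.7619).
‖u_2‖ = 3.1320, so q_2 = (-0.0152, 0.4713, -0.8818).
Qᵀb = (-2.1822, -1.7180).
Back-substitute: x_2 = -1.7180/3.1320 = -0.5485.
x_1 = (-2.1822 − 3.4915·(-0.5485))/4.5826 = -0.0583.

x = (-0.0583, -0.5485)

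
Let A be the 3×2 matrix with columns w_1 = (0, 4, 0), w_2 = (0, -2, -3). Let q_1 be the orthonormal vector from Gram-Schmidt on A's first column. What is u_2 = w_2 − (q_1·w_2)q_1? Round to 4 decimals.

q_1 = w_1/‖w_1‖ = (0, 4, 0)/4.0000 = (0.0000, 1.0000, 0.0000).
r_{12} = q_1·w_2 = -2.0000.
u_2 = w_2 + 2.0000·q_1 = (0.0000, 0.0000, -3.0000).

u_2 = (0.0000, 0.0000, -3.0000)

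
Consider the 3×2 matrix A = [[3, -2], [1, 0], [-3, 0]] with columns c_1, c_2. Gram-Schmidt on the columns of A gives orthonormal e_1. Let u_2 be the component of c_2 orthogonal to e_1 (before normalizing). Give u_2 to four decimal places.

u_2 = (-1.0526, 0.3158, -0.9474)

c_1 = (3, 1, -3); ‖c_1‖ = 4.3589, so e_1 = (0.6882, 0.2294, -0.6882).
e_1·c_2 = 0.6882·(-2) + 0.2294·0 + (-0.6882)·0 = -1.3765.
u_2 = c_2 + 1.3765·e_1 = (-1.0526, 0.3158, -0.9474).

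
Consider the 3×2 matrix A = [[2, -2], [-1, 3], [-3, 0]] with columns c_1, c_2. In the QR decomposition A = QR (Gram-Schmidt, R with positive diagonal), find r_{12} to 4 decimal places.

e_1 = c_1/‖c_1‖ = (2, -1, -3)/3.7417 = (0.5345, -0.2673, -0.8018).
r_{12} = e_1·c_2 = -1.8708.

r_{12} = -1.8708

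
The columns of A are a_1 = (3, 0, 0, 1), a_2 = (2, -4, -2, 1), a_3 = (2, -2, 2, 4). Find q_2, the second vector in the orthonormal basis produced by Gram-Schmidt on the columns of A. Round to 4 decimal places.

a_1 = (3, 0, 0, 1); ‖a_1‖ = 3.1623, so q_1 = (0.9487, 0.0000, 0.0000, 0.3162).
q_1·a_2 = 0.9487·2 + 0.0000·(-4) + 0.0000·(-2) + 0.3162·1 = 2.2136.
u_2 = a_2 − 2.2136·q_1 = (-0.1000, -4.0000, -2.0000, 0.3000).
‖u_2‖ = 4.4833, so q_2 = (-0.0223, -0.8922, -0.4461, 0.0669).

q_2 = (-0.0223, -0.8922, -0.4461, 0.0669)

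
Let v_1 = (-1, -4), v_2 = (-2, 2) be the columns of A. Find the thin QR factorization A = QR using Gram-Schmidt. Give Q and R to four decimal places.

v_1 = (-1, -4); ‖v_1‖ = 4.1231, so q_1 = (-0.2425, -0.9701).
q_1·v_2 = (-0.2425)·(-2) + (-0.9701)·2 = -1.4552.
u_2 = v_2 + 1.4552·q_1 = (-2.3529, 0.5882).
‖u_2‖ = 2.4254, so q_2 = (-0.9701, 0.2425).

Q = [[-0.2425, -0.9701], [-0.9701, 0.2425]], R = [[4.1231, -1.4552], [0.0000, 2.4254]]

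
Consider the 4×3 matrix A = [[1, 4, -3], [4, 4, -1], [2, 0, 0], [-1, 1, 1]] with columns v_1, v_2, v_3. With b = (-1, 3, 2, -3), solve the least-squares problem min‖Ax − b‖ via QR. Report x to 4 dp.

x = (1.3893, -0.8235, -0.3853)

e_1 = v_1/‖v_1‖ = (1, 4, 2, -1)/4.6904 = (0.2132, 0.8528, 0.4264, -0.2132).
r_{12} = e_1·v_2 = 4.0508.
u_2 = v_2 − 4.0508·e_1 = (3.1364, 0.5455, -1.7273, 1.8636).
‖u_2‖ = 4.0732, so e_2 = (0.7700, 0.1339, -0.4241, 0.4575).
r_{13} = e_1·v_3 = -1.7056; r_{23} = e_2·v_3 = -1.9864.
u_3 = v_3 + 1.7056·e_1 + 1.9864·e_2 = (-1.1068, 0.7205, -0.1151, 1.5452).
‖u_3‖ = 2.0360, so e_3 = (-0.5436, 0.3539, -0.0565, 0.7590).
Qᵀb = (3.8376, -2.5890, -0.7845).
Back-substitute: x_3 = -0.7845/2.0360 = -0.3853.
x_2 = (-2.5890 + 1.9864·(-0.3853))/4.0732 = -0.8235.
x_1 = (3.8376 − 4.0508·(-0.8235) + 1.7056·(-0.3853))/4.6904 = 1.3893.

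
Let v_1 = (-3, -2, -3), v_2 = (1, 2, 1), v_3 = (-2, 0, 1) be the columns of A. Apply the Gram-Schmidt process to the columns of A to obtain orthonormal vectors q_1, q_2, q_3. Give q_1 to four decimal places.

q_1 = (-0.6396, -0.4264, -0.6396)

v_1 = (-3, -2, -3); ‖v_1‖ = 4.6904, so q_1 = (-0.6396, -0.4264, -0.6396).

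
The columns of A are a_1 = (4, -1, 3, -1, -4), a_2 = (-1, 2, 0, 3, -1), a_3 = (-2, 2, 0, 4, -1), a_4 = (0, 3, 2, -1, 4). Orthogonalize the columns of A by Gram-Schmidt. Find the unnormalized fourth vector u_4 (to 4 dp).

a_1 = (4, -1, 3, -1, -4); ‖a_1‖ = 6.5574, so e_1 = (0.6100, -0.1525, 0.4575, -0.1525, -0.6100).
e_1·a_2 = 0.6100·(-1) + (-0.1525)·2 + 0.4575·0 + (-0.1525)·3 + (-0.6100)·(-1) = -0.7625.
u_2 = a_2 + 0.7625·e_1 = (-0.5349, 1.8837, 0.3488, 2.8837, -1.4651).
‖u_2‖ = 3.7972, so e_2 = (-0.1409, 0.4961, 0.0919, 0.7594, -0.3858).
e_1·a_3 = 0.6100·(-2) + (-0.1525)·2 + 0.4575·0 + (-0.1525)·4 + (-0.6100)·(-1) = -1.5250; e_2·a_3 = (-0.1409)·(-2) + 0.4961·2 + 0.0919·0 + 0.7594·4 + (-0.3858)·(-1) = 4.6975.
u_3 = a_3 + 1.5250·e_1 − 4.6975·e_2 = (-0.4081, -0.5629, 0.2661, 0.2000, -0.1177).
‖u_3‖ = 0.7798, so e_3 = (-0.5233, -0.7219, 0.3413, 0.2565, -0.1510).
e_1·a_4 = 0.6100·0 + (-0.1525)·3 + 0.4575·2 + (-0.1525)·(-1) + (-0.6100)·4 = -1.8300; e_2·a_4 = (-0.1409)·0 + 0.4961·3 + 0.0919·2 + 0.7594·(-1) + (-0.3858)·4 = -0.6308; e_3·a_4 = (-0.5233)·0 + (-0.7219)·3 + 0.3413·2 + 0.2565·(-1) + (-0.1510)·4 = -2.3435.
u_4 = a_4 + 1.8300·e_1 + 0.6308·e_2 + 2.3435·e_3 = (-0.1989, 1.3422, 3.6950, -0.1989, 2.2865).

u_4 = (-0.1989, 1.3422, 3.6950, -0.1989, 2.2865)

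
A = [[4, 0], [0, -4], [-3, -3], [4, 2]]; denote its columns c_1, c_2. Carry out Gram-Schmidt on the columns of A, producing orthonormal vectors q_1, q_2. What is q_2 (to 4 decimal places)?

c_1 = (4, 0, -3, 4); ‖c_1‖ = 6.4031, so q_1 = (0.6247, 0.0000, -0.4685, 0.6247).
q_1·c_2 = 0.6247·0 + 0.0000·(-4) + (-0.4685)·(-3) + 0.6247·2 = 2.6550.
u_2 = c_2 − 2.6550·q_1 = (-1.6585, -4.0000, -1.7561, 0.3415).
‖u_2‖ = 4.6852, so q_2 = (-0.3540, -0.8537, -0.3748, 0.0729).

q_2 = (-0.3540, -0.8537, -0.3748, 0.0729)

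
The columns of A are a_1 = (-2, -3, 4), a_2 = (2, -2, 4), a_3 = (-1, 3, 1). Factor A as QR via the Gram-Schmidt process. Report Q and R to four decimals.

a_1 = (-2, -3, 4); ‖a_1‖ = 5.3852, so e_1 = (-0.3714, -0.5571, 0.7428).
e_1·a_2 = (-0.3714)·2 + (-0.5571)·(-2) + 0.7428·4 = 3.3425.
u_2 = a_2 − 3.3425·e_1 = (3.2414, -0.1379, 1.5172).
‖u_2‖ = 3.5816, so e_2 = (0.9050, -0.0385, 0.4236).
e_1·a_3 = (-0.3714)·(-1) + (-0.5571)·3 + 0.7428·1 = -0.5571; e_2·a_3 = 0.9050·(-1) + (-0.0385)·3 + 0.4236·1 = -0.5969.
u_3 = a_3 + 0.5571·e_1 + 0.5969·e_2 = (-0.6667, 2.6667, 1.6667).
‖u_3‖ = 3.2146, so e_3 = (-0.2074, 0.8296, 0.5185).

Q = [[-0.3714, 0.9050, -0.2074], [-0.5571, -0.0385, 0.8296], [0.7428, 0.4236, 0.5185]], R = [[5.3852, 3.3425, -0.5571], [0.0000, 3.5816, -0.5969], [0.0000, 0.0000, 3.2146]]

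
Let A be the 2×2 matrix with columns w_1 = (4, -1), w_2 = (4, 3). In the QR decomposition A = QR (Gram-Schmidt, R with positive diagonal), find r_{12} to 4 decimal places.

q_1 = w_1/‖w_1‖ = (4, -1)/4.1231 = (0.9701, -0.2425).
r_{12} = q_1·w_2 = 3.1530.

r_{12} = 3.1530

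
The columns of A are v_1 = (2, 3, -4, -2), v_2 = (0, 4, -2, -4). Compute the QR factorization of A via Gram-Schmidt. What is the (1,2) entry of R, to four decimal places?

v_1 = (2, 3, -4, -2); ‖v_1‖ = 5.7446, so q_1 = (0.3482, 0.5222, -0.6963, -0.3482).
r_{12} = q_1·v_2 = 4.8742.

r_{12} = 4.8742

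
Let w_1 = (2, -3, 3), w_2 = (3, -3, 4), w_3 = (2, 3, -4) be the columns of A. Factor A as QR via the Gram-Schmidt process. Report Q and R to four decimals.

Q = [[0.4264, 0.5869, 0.6882], [-0.6396, 0.7337, -0.2294], [0.6396, 0.3424, -0.6882]], R = [[4.6904, 5.7564, -3.6244], [0.0000, 0.9293, 2.0054], [0.0000, 0.0000, 3.4412]]

e_1 = w_1/‖w_1‖ = (2, -3, 3)/4.6904 = (0.4264, -0.6396, 0.6396).
r_{12} = e_1·w_2 = 5.7564.
u_2 = w_2 − 5.7564·e_1 = (0.5455, 0.6818, 0.3182).
‖u_2‖ = 0.9293, so e_2 = (0.5869, 0.7337, 0.3424).
r_{13} = e_1·w_3 = -3.6244; r_{23} = e_2·w_3 = 2.0054.
u_3 = w_3 + 3.6244·e_1 − 2.0054·e_2 = (2.3684, -0.7895, -2.3684).
‖u_3‖ = 3.4412, so e_3 = (0.6882, -0.2294, -0.6882).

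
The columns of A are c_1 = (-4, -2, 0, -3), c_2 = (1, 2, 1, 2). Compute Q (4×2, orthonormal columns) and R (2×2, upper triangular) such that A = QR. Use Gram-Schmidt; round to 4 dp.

Q = [[-0.7428, -0.5171], [-0.3714, 0.5746], [0.0000, 0.5554], [-0.5571, 0.3064]], R = [[5.3852, -2.5997], [0.0000, 1.8004]]

c_1 = (-4, -2, 0, -3); ‖c_1‖ = 5.3852, so q_1 = (-0.7428, -0.3714, 0.0000, -0.5571).
q_1·c_2 = (-0.7428)·1 + (-0.3714)·2 + 0.0000·1 + (-0.5571)·2 = -2.5997.
u_2 = c_2 + 2.5997·q_1 = (-0.9310, 1.0345, 1.0000, 0.5517).
‖u_2‖ = 1.8004, so q_2 = (-0.5171, 0.5746, 0.5554, 0.3064).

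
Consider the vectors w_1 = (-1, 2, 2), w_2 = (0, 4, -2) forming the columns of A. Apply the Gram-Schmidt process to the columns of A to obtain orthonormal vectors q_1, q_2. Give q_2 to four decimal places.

q_2 = (0.1041, 0.7288, -0.6768)

q_1 = w_1/‖w_1‖ = (-1, 2, 2)/3.0000 = (-0.3333, 0.6667, 0.6667).
r_{12} = q_1·w_2 = 1.3333.
u_2 = w_2 − 1.3333·q_1 = (0.4444, 3.1111, -2.8889).
‖u_2‖ = 4.2687, so q_2 = (0.1041, 0.7288, -0.6768).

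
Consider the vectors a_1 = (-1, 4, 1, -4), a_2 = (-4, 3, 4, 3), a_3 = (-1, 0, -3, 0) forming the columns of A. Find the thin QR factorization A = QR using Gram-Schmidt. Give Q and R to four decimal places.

Q = [[-0.1715, -0.5427, -0.5586], [0.6860, 0.2968, 0.1890], [0.1715, 0.5427, -0.7972], [-0.6860, 0.5682, 0.1293]], R = [[5.8310, 1.3720, -0.3430], [0.0000, 6.9367, -1.0854], [0.0000, 0.0000, 2.9503]]

e_1 = a_1/‖a_1‖ = (-1, 4, 1, -4)/5.8310 = (-0.1715, 0.6860, 0.1715, -0.6860).
r_{12} = e_1·a_2 = 1.3720.
u_2 = a_2 − 1.3720·e_1 = (-3.7647, 2.0588, 3.7647, 3.9412).
‖u_2‖ = 6.9367, so e_2 = (-0.5427, 0.2968, 0.5427, 0.5682).
r_{13} = e_1·a_3 = -0.3430; r_{23} = e_2·a_3 = -1.0854.
u_3 = a_3 + 0.3430·e_1 + 1.0854·e_2 = (-1.6479, 0.5575, -2.3521, 0.3814).
‖u_3‖ = 2.9503, so e_3 = (-0.5586, 0.1890, -0.7972, 0.1293).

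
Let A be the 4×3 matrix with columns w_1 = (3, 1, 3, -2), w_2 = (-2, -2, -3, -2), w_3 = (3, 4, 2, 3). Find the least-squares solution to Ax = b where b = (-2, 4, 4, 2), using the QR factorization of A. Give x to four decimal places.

x = (-0.5102, -1.7671, -0.4030)

w_1 = (3, 1, 3, -2); ‖w_1‖ = 4.7958, so q_1 = (0.6255, 0.2085, 0.6255, -0.4170).
q_1·w_2 = 0.6255·(-2) + 0.2085·(-2) + 0.6255·(-3) + (-0.4170)·(-2) = -2.7107.
u_2 = w_2 + 2.7107·q_1 = (-0.3043, -1.4348, -1.3043, -3.1304).
‖u_2‖ = 3.6949, so q_2 = (-0.0824, -0.3883, -0.3530, -0.8472).
q_1·w_3 = 0.6255·3 + 0.2085·4 + 0.6255·2 + (-0.4170)·3 = 2.7107; q_2·w_3 = (-0.0824)·3 + (-0.3883)·4 + (-0.3530)·2 + (-0.8472)·3 = -5.0481.
u_3 = w_3 − 2.7107·q_1 + 5.0481·q_2 = (0.8885, 1.4745, -1.4777, -0.1465).
‖u_3‖ = 2.2735, so q_3 = (0.3908, 0.6486, -0.6500, -0.0644).
Qᵀb = (1.2511, -4.4951, -0.9161).
Back-substitute: x_3 = -0.9161/2.2735 = -0.4030.
x_2 = (-4.4951 + 5.0481·(-0.4030))/3.6949 = -1.7671.
x_1 = (1.2511 + 2.7107·(-1.7671) − 2.7107·(-0.4030))/4.7958 = -0.5102.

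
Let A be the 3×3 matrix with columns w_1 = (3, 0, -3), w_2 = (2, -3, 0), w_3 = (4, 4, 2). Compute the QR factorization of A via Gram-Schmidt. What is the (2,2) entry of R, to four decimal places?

r_{22} = 3.3166

w_1 = (3, 0, -3); ‖w_1‖ = 4.2426, so q_1 = (0.7071, 0.0000, -0.7071).
q_1·w_2 = 0.7071·2 + 0.0000·(-3) + (-0.7071)·0 = 1.4142.
u_2 = w_2 − 1.4142·q_1 = (1.0000, -3.0000, 1.0000).
r_{22} = ‖u_2‖ = 3.3166.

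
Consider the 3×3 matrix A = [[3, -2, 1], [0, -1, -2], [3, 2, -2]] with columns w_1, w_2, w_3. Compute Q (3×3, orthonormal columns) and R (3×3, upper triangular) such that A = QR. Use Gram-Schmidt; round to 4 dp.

Q = [[0.7071, -0.6667, 0.2357], [0.0000, -0.3333, -0.9428], [0.7071, 0.6667, -0.2357]], R = [[4.2426, 0.0000, -0.7071], [0.0000, 3.0000, -1.3333], [0.0000, 0.0000, 2.5927]]

w_1 = (3, 0, 3); ‖w_1‖ = 4.2426, so q_1 = (0.7071, 0.0000, 0.7071).
q_1·w_2 = 0.7071·(-2) + 0.0000·(-1) + 0.7071·2 = 0.0000.
u_2 = w_2 + 0.0000·q_1 = (-2.0000, -1.0000, 2.0000).
‖u_2‖ = 3.0000, so q_2 = (-0.6667, -0.3333, 0.6667).
q_1·w_3 = 0.7071·1 + 0.0000·(-2) + 0.7071·(-2) = -0.7071; q_2·w_3 = (-0.6667)·1 + (-0.3333)·(-2) + 0.6667·(-2) = -1.3333.
u_3 = w_3 + 0.7071·q_1 + 1.3333·q_2 = (0.6111, -2.4444, -0.6111).
‖u_3‖ = 2.5927, so q_3 = (0.2357, -0.9428, -0.2357).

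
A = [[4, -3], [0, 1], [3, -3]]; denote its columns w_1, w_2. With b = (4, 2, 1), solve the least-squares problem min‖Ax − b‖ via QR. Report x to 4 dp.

w_1 = (4, 0, 3); ‖w_1‖ = 5.0000, so q_1 = (0.8000, 0.0000, 0.6000).
q_1·w_2 = 0.8000·(-3) + 0.0000·1 + 0.6000·(-3) = -4.2000.
u_2 = w_2 + 4.2000·q_1 = (0.3600, 1.0000, -0.4800).
‖u_2‖ = 1.1662, so q_2 = (0.3087, 0.8575, -0.4116).
Qᵀb = (3.8000, 2.5382).
Back-substitute: x_2 = 2.5382/1.1662 = 2.1765.
x_1 = (3.8000 + 4.2000·2.1765)/5.0000 = 2.5882.

x = (2.5882, 2.1765)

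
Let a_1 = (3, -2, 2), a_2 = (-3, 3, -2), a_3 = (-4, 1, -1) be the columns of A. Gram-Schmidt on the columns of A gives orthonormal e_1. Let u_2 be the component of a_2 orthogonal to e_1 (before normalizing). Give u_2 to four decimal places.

a_1 = (3, -2, 2); ‖a_1‖ = 4.1231, so e_1 = (0.7276, -0.4851, 0.4851).
e_1·a_2 = 0.7276·(-3) + (-0.4851)·3 + 0.4851·(-2) = -4.6082.
u_2 = a_2 + 4.6082·e_1 = (0.3529, 0.7647, 0.2353).

u_2 = (0.3529, 0.7647, 0.2353)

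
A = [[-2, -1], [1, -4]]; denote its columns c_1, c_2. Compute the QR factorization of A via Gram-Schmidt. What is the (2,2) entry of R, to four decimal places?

r_{22} = 4.0249

c_1 = (-2, 1); ‖c_1‖ = 2.2361, so q_1 = (-0.8944, 0.4472).
q_1·c_2 = (-0.8944)·(-1) + 0.4472·(-4) = -0.8944.
u_2 = c_2 + 0.8944·q_1 = (-1.8000, -3.6000).
r_{22} = ‖u_2‖ = 4.0249.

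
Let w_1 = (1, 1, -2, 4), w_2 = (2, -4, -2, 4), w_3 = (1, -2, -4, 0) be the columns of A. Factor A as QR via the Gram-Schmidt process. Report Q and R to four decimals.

e_1 = w_1/‖w_1‖ = (1, 1, -2, 4)/4.6904 = (0.2132, 0.2132, -0.4264, 0.8528).
r_{12} = e_1·w_2 = 3.8376.
u_2 = w_2 − 3.8376·e_1 = (1.1818, -4.8182, -0.3636, 0.7273).
‖u_2‖ = 5.0272, so e_2 = (0.2351, -0.9584, -0.0723, 0.1447).
r_{13} = e_1·w_3 = 1.4924; r_{23} = e_2·w_3 = 2.4413.
u_3 = w_3 − 1.4924·e_1 − 2.4413·e_2 = (0.1079, 0.0216, -3.1871, -1.6259).
‖u_3‖ = 3.5795, so e_3 = (0.0301, 0.0060, -0.8904, -0.4542).

Q = [[0.2132, 0.2351, 0.0301], [0.2132, -0.9584, 0.0060], [-0.4264, -0.0723, -0.8904], [0.8528, 0.1447, -0.4542]], R = [[4.6904, 3.8376, 1.4924], [0.0000, 5.0272, 2.4413], [0.0000, 0.0000, 3.5795]]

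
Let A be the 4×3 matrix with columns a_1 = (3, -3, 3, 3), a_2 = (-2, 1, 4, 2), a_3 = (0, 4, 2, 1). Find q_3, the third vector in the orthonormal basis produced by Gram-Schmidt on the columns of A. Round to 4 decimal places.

a_1 = (3, -3, 3, 3); ‖a_1‖ = 6.0000, so q_1 = (0.5000, -0.5000, 0.5000, 0.5000).
q_1·a_2 = 0.5000·(-2) + (-0.5000)·1 + 0.5000·4 + 0.5000·2 = 1.5000.
u_2 = a_2 − 1.5000·q_1 = (-2.7500, 1.7500, 3.2500, 1.2500).
‖u_2‖ = 4.7697, so q_2 = (-0.5766, 0.3669, 0.6814, 0.2621).
q_1·a_3 = 0.5000·0 + (-0.5000)·4 + 0.5000·2 + 0.5000·1 = -0.5000; q_2·a_3 = (-0.5766)·0 + 0.3669·4 + 0.6814·2 + 0.2621·1 = 3.0924.
u_3 = a_3 + 0.5000·q_1 − 3.0924·q_2 = (2.0330, 2.6154, 0.1429, 0.4396).
‖u_3‖ = 3.3447, so q_3 = (0.6078, 0.7820, 0.0427, 0.1314).

q_3 = (0.6078, 0.7820, 0.0427, 0.1314)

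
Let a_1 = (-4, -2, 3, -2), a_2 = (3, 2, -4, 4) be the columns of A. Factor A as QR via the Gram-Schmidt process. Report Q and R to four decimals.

Q = [[-0.6963, -0.5698], [-0.3482, -0.0760], [0.5222, -0.3039], [-0.3482, 0.7597]], R = [[5.7446, -6.2668], [0.0000, 2.3932]]

a_1 = (-4, -2, 3, -2); ‖a_1‖ = 5.7446, so q_1 = (-0.6963, -0.3482, 0.5222, -0.3482).
q_1·a_2 = (-0.6963)·3 + (-0.3482)·2 + 0.5222·(-4) + (-0.3482)·4 = -6.2668.
u_2 = a_2 + 6.2668·q_1 = (-1.3636, -0.1818, -0.7273, 1.8182).
‖u_2‖ = 2.3932, so q_2 = (-0.5698, -0.0760, -0.3039, 0.7597).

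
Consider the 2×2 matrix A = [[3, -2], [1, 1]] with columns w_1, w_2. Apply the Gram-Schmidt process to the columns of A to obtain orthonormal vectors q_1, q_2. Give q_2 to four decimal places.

w_1 = (3, 1); ‖w_1‖ = 3.1623, so q_1 = (0.9487, 0.3162).
q_1·w_2 = 0.9487·(-2) + 0.3162·1 = -1.5811.
u_2 = w_2 + 1.5811·q_1 = (-0.5000, 1.5000).
‖u_2‖ = 1.5811, so q_2 = (-0.3162, 0.9487).

q_2 = (-0.3162, 0.9487)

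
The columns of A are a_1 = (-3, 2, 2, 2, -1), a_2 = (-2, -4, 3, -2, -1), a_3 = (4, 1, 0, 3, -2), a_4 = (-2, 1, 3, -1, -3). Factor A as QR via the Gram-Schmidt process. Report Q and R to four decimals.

a_1 = (-3, 2, 2, 2, -1); ‖a_1‖ = 4.6904, so e_1 = (-0.6396, 0.4264, 0.4264, 0.4264, -0.2132).
e_1·a_2 = (-0.6396)·(-2) + 0.4264·(-4) + 0.4264·3 + 0.4264·(-2) + (-0.2132)·(-1) = 0.2132.
u_2 = a_2 − 0.2132·e_1 = (-1.8636, -4.0909, 2.9091, -2.0909, -0.9545).
‖u_2‖ = 5.8271, so e_2 = (-0.3198, -0.7021, 0.4992, -0.3588, -0.1638).
e_1·a_3 = (-0.6396)·4 + 0.4264·1 + 0.4264·0 + 0.4264·3 + (-0.2132)·(-2) = -0.4264; e_2·a_3 = (-0.3198)·4 + (-0.7021)·1 + 0.4992·0 + (-0.3588)·3 + (-0.1638)·(-2) = -2.7302.
u_3 = a_3 + 0.4264·e_1 + 2.7302·e_2 = (2.8541, -0.7349, 1.5448, 2.2021, -2.5382).
‖u_3‖ = 4.7291, so e_3 = (0.6035, -0.1554, 0.3267, 0.4657, -0.5367).
e_1·a_4 = (-0.6396)·(-2) + 0.4264·1 + 0.4264·3 + 0.4264·(-1) + (-0.2132)·(-3) = 3.1980; e_2·a_4 = (-0.3198)·(-2) + (-0.7021)·1 + 0.4992·3 + (-0.3588)·(-1) + (-0.1638)·(-3) = 2.2856; e_3·a_4 = 0.6035·(-2) + (-0.1554)·1 + 0.3267·3 + 0.4657·(-1) + (-0.5367)·(-3) = 0.7620.
u_4 = a_4 − 3.1980·e_1 − 2.2856·e_2 − 0.7620·e_3 = (0.3165, 1.3594, 0.2464, -1.8984, -1.5348).
‖u_4‖ = 2.8228, so e_4 = (0.1121, 0.4816, 0.0873, -0.6725, -0.5437).

Q = [[-0.6396, -0.3198, 0.6035, 0.1121], [0.4264, -0.7021, -0.1554, 0.4816], [0.4264, 0.4992, 0.3267, 0.0873], [0.4264, -0.3588, 0.4657, -0.6725], [-0.2132, -0.1638, -0.5367, -0.5437]], R = [[4.6904, 0.2132, -0.4264, 3.1980], [0.0000, 5.8271, -2.7302, 2.2856], [0.0000, 0.0000, 4.7291, 0.7620], [0.0000, 0.0000, 0.0000, 2.8228]]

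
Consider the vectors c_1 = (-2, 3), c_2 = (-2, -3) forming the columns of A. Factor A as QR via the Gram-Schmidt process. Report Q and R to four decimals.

Q = [[-0.5547, -0.8321], [0.8321, -0.5547]], R = [[3.6056, -1.3868], [0.0000, 3.3282]]

e_1 = c_1/‖c_1‖ = (-2, 3)/3.6056 = (-0.5547, 0.8321).
r_{12} = e_1·c_2 = -1.3868.
u_2 = c_2 + 1.3868·e_1 = (-2.7692, -1.8462).
‖u_2‖ = 3.3282, so e_2 = (-0.8321, -0.5547).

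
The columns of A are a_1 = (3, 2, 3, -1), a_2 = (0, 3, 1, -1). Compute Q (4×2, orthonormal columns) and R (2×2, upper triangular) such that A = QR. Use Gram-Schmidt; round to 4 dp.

q_1 = a_1/‖a_1‖ = (3, 2, 3, -1)/4.7958 = (0.6255, 0.4170, 0.6255, -0.2085).
r_{12} = q_1·a_2 = 2.0851.
u_2 = a_2 − 2.0851·q_1 = (-1.3043, 2.1304, -0.3043, -0.5652).
‖u_2‖ = 2.5792, so q_2 = (-0.5057, 0.8260, -0.1180, -0.2191).

Q = [[0.6255, -0.5057], [0.4170, 0.8260], [0.6255, -0.1180], [-0.2085, -0.2191]], R = [[4.7958, 2.0851], [0.0000, 2.5792]]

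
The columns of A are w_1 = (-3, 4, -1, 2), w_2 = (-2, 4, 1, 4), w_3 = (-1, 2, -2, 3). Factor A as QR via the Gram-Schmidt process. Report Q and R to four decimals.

Q = [[-0.5477, 0.3006, 0.3091], [0.7303, 0.0445, -0.2342], [-0.1826, 0.6568, -0.7244], [0.3651, 0.6902, 0.5699]], R = [[5.4772, 5.2947, 3.4689], [0.0000, 2.9944, 0.5455], [0.0000, 0.0000, 2.3810]]

q_1 = w_1/‖w_1‖ = (-3, 4, -1, 2)/5.4772 = (-0.5477, 0.7303, -0.1826, 0.3651).
r_{12} = q_1·w_2 = 5.2947.
u_2 = w_2 − 5.2947·q_1 = (0.9000, 0.1333, 1.9667, 2.0667).
‖u_2‖ = 2.9944, so q_2 = (0.3006, 0.0445, 0.6568, 0.6902).
r_{13} = q_1·w_3 = 3.4689; r_{23} = q_2·w_3 = 0.5455.
u_3 = w_3 − 3.4689·q_1 − 0.5455·q_2 = (0.7361, -0.5576, -1.7249, 1.3569).
‖u_3‖ = 2.3810, so q_3 = (0.3091, -0.2342, -0.7244, 0.5699).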